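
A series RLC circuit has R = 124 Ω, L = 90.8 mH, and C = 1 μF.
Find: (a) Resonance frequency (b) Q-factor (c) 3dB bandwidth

Step 1 — Resonance condition Im(Z)=0 gives ω₀ = 1/√(LC).
Step 2 — ω₀ = 1/√(0.0908·1e-06) = 3319 rad/s.
Step 3 — f₀ = ω₀/(2π) = 528.2 Hz.
Step 4 — Series Q: Q = ω₀L/R = 3319·0.0908/124 = 2.43.
Step 5 — 3dB bandwidth: Δω = ω₀/Q = 1366 rad/s; BW = Δω/(2π) = 217.3 Hz.

(a) f₀ = 528.2 Hz  (b) Q = 2.43  (c) BW = 217.3 Hz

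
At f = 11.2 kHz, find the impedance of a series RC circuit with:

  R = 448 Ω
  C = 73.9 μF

Step 1 — Angular frequency: ω = 2π·f = 2π·1.12e+04 = 7.037e+04 rad/s.
Step 2 — Component impedances:
  R: Z = R = 448 Ω
  C: Z = 1/(jωC) = -j/(ω·C) = 0 - j0.1923 Ω
Step 3 — Series combination: Z_total = R + C = 448 - j0.1923 Ω = 448∠-0.0° Ω.

Z = 448 - j0.1923 Ω = 448∠-0.0° Ω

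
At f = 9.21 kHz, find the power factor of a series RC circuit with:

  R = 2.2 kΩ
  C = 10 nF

Step 1 — Angular frequency: ω = 2π·f = 2π·9210 = 5.787e+04 rad/s.
Step 2 — Component impedances:
  R: Z = R = 2200 Ω
  C: Z = 1/(jωC) = -j/(ω·C) = 0 - j1728 Ω
Step 3 — Series combination: Z_total = R + C = 2200 - j1728 Ω = 2798∠-38.1° Ω.
Step 4 — Power factor: PF = cos(φ) = Re(Z)/|Z| = 2200/2797.5 = 0.7864.
Step 5 — Type: Im(Z) = -1728 ⇒ leading (phase φ = -38.1°).

PF = 0.7864 (leading, φ = -38.1°)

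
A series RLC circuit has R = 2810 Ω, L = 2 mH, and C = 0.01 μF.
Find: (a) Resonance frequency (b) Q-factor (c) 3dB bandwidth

Step 1 — Resonance condition Im(Z)=0 gives ω₀ = 1/√(LC).
Step 2 — ω₀ = 1/√(0.002·1e-08) = 2.236e+05 rad/s.
Step 3 — f₀ = ω₀/(2π) = 3.559e+04 Hz.
Step 4 — Series Q: Q = ω₀L/R = 2.236e+05·0.002/2810 = 0.1592.
Step 5 — 3dB bandwidth: Δω = ω₀/Q = 1.405e+06 rad/s; BW = Δω/(2π) = 2.236e+05 Hz.

(a) f₀ = 3.559e+04 Hz  (b) Q = 0.1592  (c) BW = 2.236e+05 Hz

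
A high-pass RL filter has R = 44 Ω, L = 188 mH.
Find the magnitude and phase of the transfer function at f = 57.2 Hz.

Step 1 — Angular frequency: ω = 2π·57.2 = 359.4 rad/s.
Step 2 — Transfer function: H(jω) = jωL/(R + jωL).
Step 3 — Numerator jωL = j·67.57; denominator R + jωL = 44 + j67.57.
Step 4 — H = 0.7022 + j0.4573.
Step 5 — Magnitude: |H| = 0.838 (-1.5 dB); phase: φ = 33.1°.

|H| = 0.838 (-1.5 dB), φ = 33.1°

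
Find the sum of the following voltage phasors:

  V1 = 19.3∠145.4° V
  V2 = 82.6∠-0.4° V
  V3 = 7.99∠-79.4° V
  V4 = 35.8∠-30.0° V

Step 1 — Convert each phasor to rectangular form:
  V1 = 19.3·(cos(145.4°) + j·sin(145.4°)) = -15.89 + j10.96 V
  V2 = 82.6·(cos(-0.4°) + j·sin(-0.4°)) = 82.6 - j0.5767 V
  V3 = 7.99·(cos(-79.4°) + j·sin(-79.4°)) = 1.47 - j7.854 V
  V4 = 35.8·(cos(-30.0°) + j·sin(-30.0°)) = 31 - j17.9 V
Step 2 — Sum components: V_total = 99.18 - j15.37 V.
Step 3 — Convert to polar: |V_total| = 100.4 V, ∠V_total = -8.8°.

V_total = 100.4∠-8.8° V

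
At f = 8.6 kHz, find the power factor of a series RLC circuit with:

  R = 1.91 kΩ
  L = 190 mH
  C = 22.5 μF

Step 1 — Angular frequency: ω = 2π·f = 2π·8600 = 5.404e+04 rad/s.
Step 2 — Component impedances:
  R: Z = R = 1910 Ω
  L: Z = jωL = j·5.404e+04·0.19 = 0 + j1.027e+04 Ω
  C: Z = 1/(jωC) = -j/(ω·C) = 0 - j0.8225 Ω
Step 3 — Series combination: Z_total = R + L + C = 1910 + j1.027e+04 Ω = 1.044e+04∠79.5° Ω.
Step 4 — Power factor: PF = cos(φ) = Re(Z)/|Z| = 1910/10442 = 0.1829.
Step 5 — Type: Im(Z) = 1.027e+04 ⇒ lagging (phase φ = 79.5°).

PF = 0.1829 (lagging, φ = 79.5°)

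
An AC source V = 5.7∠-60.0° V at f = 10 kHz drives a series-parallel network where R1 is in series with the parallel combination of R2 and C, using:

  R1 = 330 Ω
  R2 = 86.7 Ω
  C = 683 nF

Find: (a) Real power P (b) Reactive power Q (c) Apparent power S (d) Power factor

Step 1 — Angular frequency: ω = 2π·f = 2π·1e+04 = 6.283e+04 rad/s.
Step 2 — Component impedances:
  R1: Z = R = 330 Ω
  R2: Z = R = 86.7 Ω
  C: Z = 1/(jωC) = -j/(ω·C) = 0 - j23.3 Ω
Step 3 — Parallel branch: R2 || C = 1/(1/R2 + 1/C) = 5.841 - j21.73 Ω.
Step 4 — Series with R1: Z_total = R1 + (R2 || C) = 335.8 - j21.73 Ω = 336.5∠-3.7° Ω.
Step 5 — Source phasor: V = 5.7∠-60.0° V = 2.85 - j4.936 V.
Step 6 — Current: I = V / Z = 0.009398 - j0.01409 A = 0.01694∠-56.3° A.
Step 7 — Complex power: S = V·I* = 0.09634 - j0.006234 VA.
Step 8 — Real power: P = Re(S) = 0.09634 W.
Step 9 — Reactive power: Q = Im(S) = -0.006234 VAR.
Step 10 — Apparent power: |S| = 0.09654 VA.
Step 11 — Power factor: PF = P/|S| = 0.9979 (leading).

(a) P = 0.09634 W  (b) Q = -0.006234 VAR  (c) S = 0.09654 VA  (d) PF = 0.9979 (leading)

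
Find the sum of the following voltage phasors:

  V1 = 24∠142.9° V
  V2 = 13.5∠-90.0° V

Step 1 — Convert each phasor to rectangular form:
  V1 = 24·(cos(142.9°) + j·sin(142.9°)) = -19.14 + j14.48 V
  V2 = 13.5·(cos(-90.0°) + j·sin(-90.0°)) = 0 - j13.5 V
Step 2 — Sum components: V_total = -19.14 + j0.977 V.
Step 3 — Convert to polar: |V_total| = 19.17 V, ∠V_total = 177.1°.

V_total = 19.17∠177.1° V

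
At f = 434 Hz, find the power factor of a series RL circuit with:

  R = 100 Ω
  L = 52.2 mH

Step 1 — Angular frequency: ω = 2π·f = 2π·434 = 2727 rad/s.
Step 2 — Component impedances:
  R: Z = R = 100 Ω
  L: Z = jωL = j·2727·0.0522 = 0 + j142.3 Ω
Step 3 — Series combination: Z_total = R + L = 100 + j142.3 Ω = 174∠54.9° Ω.
Step 4 — Power factor: PF = cos(φ) = Re(Z)/|Z| = 100/173.96 = 0.5748.
Step 5 — Type: Im(Z) = 142.3 ⇒ lagging (phase φ = 54.9°).

PF = 0.5748 (lagging, φ = 54.9°)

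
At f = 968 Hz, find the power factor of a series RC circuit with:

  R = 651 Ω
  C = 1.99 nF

Step 1 — Angular frequency: ω = 2π·f = 2π·968 = 6082 rad/s.
Step 2 — Component impedances:
  R: Z = R = 651 Ω
  C: Z = 1/(jωC) = -j/(ω·C) = 0 - j8.262e+04 Ω
Step 3 — Series combination: Z_total = R + C = 651 - j8.262e+04 Ω = 8.262e+04∠-89.5° Ω.
Step 4 — Power factor: PF = cos(φ) = Re(Z)/|Z| = 651/8.262e+04 = 0.007879.
Step 5 — Type: Im(Z) = -8.262e+04 ⇒ leading (phase φ = -89.5°).

PF = 0.007879 (leading, φ = -89.5°)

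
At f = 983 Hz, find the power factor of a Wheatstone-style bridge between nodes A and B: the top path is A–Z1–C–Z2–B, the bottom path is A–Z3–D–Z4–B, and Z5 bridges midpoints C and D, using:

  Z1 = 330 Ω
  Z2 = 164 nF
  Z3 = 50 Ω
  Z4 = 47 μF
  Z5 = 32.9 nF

Step 1 — Angular frequency: ω = 2π·f = 2π·983 = 6176 rad/s.
Step 2 — Component impedances:
  Z1: Z = R = 330 Ω
  Z2: Z = 1/(jωC) = -j/(ω·C) = 0 - j987.2 Ω
  Z3: Z = R = 50 Ω
  Z4: Z = 1/(jωC) = -j/(ω·C) = 0 - j3.445 Ω
  Z5: Z = 1/(jωC) = -j/(ω·C) = 0 - j4921 Ω
Step 3 — Bridge requires nodal analysis (the Z5 bridge couples midpoints C and D, so the two paths cannot be reduced to a simple series/parallel combination). Setting node B to ground and injecting 1 A at node A, the 3-node admittance system at A, C, D solves to V_A = Z_AB = 48.56 - j5.803 Ω = 48.91∠-6.8° Ω.
Step 4 — Power factor: PF = cos(φ) = Re(Z)/|Z| = 48.565/48.91 = 0.9929.
Step 5 — Type: Im(Z) = -5.803 ⇒ leading (phase φ = -6.8°).

PF = 0.9929 (leading, φ = -6.8°)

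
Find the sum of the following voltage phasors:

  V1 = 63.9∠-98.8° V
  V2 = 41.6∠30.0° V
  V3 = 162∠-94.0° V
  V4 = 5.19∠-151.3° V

Step 1 — Convert each phasor to rectangular form:
  V1 = 63.9·(cos(-98.8°) + j·sin(-98.8°)) = -9.776 - j63.15 V
  V2 = 41.6·(cos(30.0°) + j·sin(30.0°)) = 36.03 + j20.8 V
  V3 = 162·(cos(-94.0°) + j·sin(-94.0°)) = -11.3 - j161.6 V
  V4 = 5.19·(cos(-151.3°) + j·sin(-151.3°)) = -4.552 - j2.492 V
Step 2 — Sum components: V_total = 10.4 - j206.4 V.
Step 3 — Convert to polar: |V_total| = 206.7 V, ∠V_total = -87.1°.

V_total = 206.7∠-87.1° V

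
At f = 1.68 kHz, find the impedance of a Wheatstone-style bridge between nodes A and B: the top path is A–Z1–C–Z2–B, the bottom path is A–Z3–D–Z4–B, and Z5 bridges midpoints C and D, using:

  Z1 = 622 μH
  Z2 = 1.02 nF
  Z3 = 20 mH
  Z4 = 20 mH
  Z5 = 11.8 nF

Step 1 — Angular frequency: ω = 2π·f = 2π·1680 = 1.056e+04 rad/s.
Step 2 — Component impedances:
  Z1: Z = jωL = j·1.056e+04·0.000622 = 0 + j6.566 Ω
  Z2: Z = 1/(jωC) = -j/(ω·C) = 0 - j9.288e+04 Ω
  Z3: Z = jωL = j·1.056e+04·0.02 = 0 + j211.1 Ω
  Z4: Z = jωL = j·1.056e+04·0.02 = 0 + j211.1 Ω
  Z5: Z = 1/(jωC) = -j/(ω·C) = 0 - j8028 Ω
Step 3 — Bridge requires nodal analysis (the Z5 bridge couples midpoints C and D, so the two paths cannot be reduced to a simple series/parallel combination). Setting node B to ground and injecting 1 A at node A, the 3-node admittance system at A, C, D solves to V_A = Z_AB = 0 + j429.9 Ω = 429.9∠90.0° Ω.

Z = 0 + j429.9 Ω = 429.9∠90.0° Ω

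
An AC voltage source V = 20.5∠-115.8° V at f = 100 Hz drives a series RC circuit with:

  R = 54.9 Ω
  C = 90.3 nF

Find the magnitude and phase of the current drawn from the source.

Step 1 — Angular frequency: ω = 2π·f = 2π·100 = 628.3 rad/s.
Step 2 — Component impedances:
  R: Z = R = 54.9 Ω
  C: Z = 1/(jωC) = -j/(ω·C) = 0 - j1.763e+04 Ω
Step 3 — Series combination: Z_total = R + C = 54.9 - j1.763e+04 Ω = 1.763e+04∠-89.8° Ω.
Step 4 — Source phasor: V = 20.5∠-115.8° V = -8.922 - j18.46 V.
Step 5 — Ohm's law: I = V / Z_total = (-8.922 - j18.46) / (54.9 - j1.763e+04) = 0.001046 - j0.0005095 A.
Step 6 — Convert to polar: |I| = 0.001163 A, ∠I = -26.0°.

I = 0.001163∠-26.0° A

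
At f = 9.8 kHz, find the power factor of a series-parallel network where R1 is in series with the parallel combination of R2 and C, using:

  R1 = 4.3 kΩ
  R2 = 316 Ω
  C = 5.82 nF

Step 1 — Angular frequency: ω = 2π·f = 2π·9800 = 6.158e+04 rad/s.
Step 2 — Component impedances:
  R1: Z = R = 4300 Ω
  R2: Z = R = 316 Ω
  C: Z = 1/(jωC) = -j/(ω·C) = 0 - j2790 Ω
Step 3 — Parallel branch: R2 || C = 1/(1/R2 + 1/C) = 312 - j35.33 Ω.
Step 4 — Series with R1: Z_total = R1 + (R2 || C) = 4612 - j35.33 Ω = 4612∠-0.4° Ω.
Step 5 — Power factor: PF = cos(φ) = Re(Z)/|Z| = 4612/4612 = 1.
Step 6 — Type: Im(Z) = -35.33 ⇒ leading (phase φ = -0.4°).

PF = 1 (leading, φ = -0.4°)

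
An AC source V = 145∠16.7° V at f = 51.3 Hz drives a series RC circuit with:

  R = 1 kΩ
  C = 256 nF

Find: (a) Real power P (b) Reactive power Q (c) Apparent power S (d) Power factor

Step 1 — Angular frequency: ω = 2π·f = 2π·51.3 = 322.3 rad/s.
Step 2 — Component impedances:
  R: Z = R = 1000 Ω
  C: Z = 1/(jωC) = -j/(ω·C) = 0 - j1.212e+04 Ω
Step 3 — Series combination: Z_total = R + C = 1000 - j1.212e+04 Ω = 1.216e+04∠-85.3° Ω.
Step 4 — Source phasor: V = 145∠16.7° V = 138.9 + j41.67 V.
Step 5 — Current: I = V / Z = -0.002476 + j0.01166 A = 0.01192∠102.0° A.
Step 6 — Complex power: S = V·I* = 0.1422 - j1.723 VA.
Step 7 — Real power: P = Re(S) = 0.1422 W.
Step 8 — Reactive power: Q = Im(S) = -1.723 VAR.
Step 9 — Apparent power: |S| = 1.729 VA.
Step 10 — Power factor: PF = P/|S| = 0.08224 (leading).

(a) P = 0.1422 W  (b) Q = -1.723 VAR  (c) S = 1.729 VA  (d) PF = 0.08224 (leading)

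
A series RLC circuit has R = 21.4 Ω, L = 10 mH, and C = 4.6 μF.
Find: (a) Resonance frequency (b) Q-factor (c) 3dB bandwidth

Step 1 — Resonance: ω₀ = 1/√(LC) = 1/√(0.01·4.6e-06) = 4663 rad/s.
Step 2 — f₀ = ω₀/(2π) = 742.1 Hz.
Step 3 — Series Q: Q = ω₀L/R = 4663·0.01/21.4 = 2.179.
Step 4 — Bandwidth: Δω = ω₀/Q = 2140 rad/s; BW = Δω/(2π) = 340.6 Hz.

(a) f₀ = 742.1 Hz  (b) Q = 2.179  (c) BW = 340.6 Hz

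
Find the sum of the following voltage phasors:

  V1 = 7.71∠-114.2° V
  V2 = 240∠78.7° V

Step 1 — Convert each phasor to rectangular form:
  V1 = 7.71·(cos(-114.2°) + j·sin(-114.2°)) = -3.161 - j7.032 V
  V2 = 240·(cos(78.7°) + j·sin(78.7°)) = 47.03 + j235.3 V
Step 2 — Sum components: V_total = 43.87 + j228.3 V.
Step 3 — Convert to polar: |V_total| = 232.5 V, ∠V_total = 79.1°.

V_total = 232.5∠79.1° V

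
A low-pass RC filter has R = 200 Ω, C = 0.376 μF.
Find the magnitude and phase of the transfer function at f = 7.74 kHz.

Step 1 — Angular frequency: ω = 2π·7740 = 4.863e+04 rad/s.
Step 2 — Transfer function: H(jω) = 1/(1 + jωRC).
Step 3 — Denominator: 1 + jωRC = 1 + j·4.863e+04·200·3.76e-07 = 1 + j3.657.
Step 4 — H = 0.06957 - j0.2544.
Step 5 — Magnitude: |H| = 0.2638 (-11.6 dB); phase: φ = -74.7°.

|H| = 0.2638 (-11.6 dB), φ = -74.7°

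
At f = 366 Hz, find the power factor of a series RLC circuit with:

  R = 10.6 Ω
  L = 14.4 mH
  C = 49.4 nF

Step 1 — Angular frequency: ω = 2π·f = 2π·366 = 2300 rad/s.
Step 2 — Component impedances:
  R: Z = R = 10.6 Ω
  L: Z = jωL = j·2300·0.0144 = 0 + j33.11 Ω
  C: Z = 1/(jωC) = -j/(ω·C) = 0 - j8803 Ω
Step 3 — Series combination: Z_total = R + L + C = 10.6 - j8770 Ω = 8770∠-89.9° Ω.
Step 4 — Power factor: PF = cos(φ) = Re(Z)/|Z| = 10.6/8770 = 0.001209.
Step 5 — Type: Im(Z) = -8770 ⇒ leading (phase φ = -89.9°).

PF = 0.001209 (leading, φ = -89.9°)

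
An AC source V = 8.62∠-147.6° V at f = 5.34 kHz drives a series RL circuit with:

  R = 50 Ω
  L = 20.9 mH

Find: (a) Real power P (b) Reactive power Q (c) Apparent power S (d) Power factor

Step 1 — Angular frequency: ω = 2π·f = 2π·5340 = 3.355e+04 rad/s.
Step 2 — Component impedances:
  R: Z = R = 50 Ω
  L: Z = jωL = j·3.355e+04·0.0209 = 0 + j701.2 Ω
Step 3 — Series combination: Z_total = R + L = 50 + j701.2 Ω = 703∠85.9° Ω.
Step 4 — Source phasor: V = 8.62∠-147.6° V = -7.278 - j4.619 V.
Step 5 — Current: I = V / Z = -0.00729 + j0.009859 A = 0.01226∠126.5° A.
Step 6 — Complex power: S = V·I* = 0.007517 + j0.1054 VA.
Step 7 — Real power: P = Re(S) = 0.007517 W.
Step 8 — Reactive power: Q = Im(S) = 0.1054 VAR.
Step 9 — Apparent power: |S| = 0.1057 VA.
Step 10 — Power factor: PF = P/|S| = 0.07112 (lagging).

(a) P = 0.007517 W  (b) Q = 0.1054 VAR  (c) S = 0.1057 VA  (d) PF = 0.07112 (lagging)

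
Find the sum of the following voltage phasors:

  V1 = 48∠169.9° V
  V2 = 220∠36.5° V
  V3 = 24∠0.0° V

Step 1 — Convert each phasor to rectangular form:
  V1 = 48·(cos(169.9°) + j·sin(169.9°)) = -47.26 + j8.418 V
  V2 = 220·(cos(36.5°) + j·sin(36.5°)) = 176.8 + j130.9 V
  V3 = 24·(cos(0.0°) + j·sin(0.0°)) = 24 V
Step 2 — Sum components: V_total = 153.6 + j139.3 V.
Step 3 — Convert to polar: |V_total| = 207.3 V, ∠V_total = 42.2°.

V_total = 207.3∠42.2° V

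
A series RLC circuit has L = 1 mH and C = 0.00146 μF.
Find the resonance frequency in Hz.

Step 1 — Resonance condition Im(Z)=0 gives ω₀ = 1/√(LC).
Step 2 — ω₀ = 1/√(0.001·1.46e-09) = 8.276e+05 rad/s.
Step 3 — f₀ = ω₀/(2π) = 1.317e+05 Hz.

f₀ = 1.317e+05 Hz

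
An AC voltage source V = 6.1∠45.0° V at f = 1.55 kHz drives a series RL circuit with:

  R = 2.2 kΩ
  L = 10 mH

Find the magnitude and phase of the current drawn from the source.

Step 1 — Angular frequency: ω = 2π·f = 2π·1550 = 9739 rad/s.
Step 2 — Component impedances:
  R: Z = R = 2200 Ω
  L: Z = jωL = j·9739·0.01 = 0 + j97.39 Ω
Step 3 — Series combination: Z_total = R + L = 2200 + j97.39 Ω = 2202∠2.5° Ω.
Step 4 — Source phasor: V = 6.1∠45.0° V = 4.313 + j4.313 V.
Step 5 — Ohm's law: I = V / Z_total = (4.313 + j4.313) / (2200 + j97.39) = 0.002043 + j0.00187 A.
Step 6 — Convert to polar: |I| = 0.00277 A, ∠I = 42.5°.

I = 0.00277∠42.5° A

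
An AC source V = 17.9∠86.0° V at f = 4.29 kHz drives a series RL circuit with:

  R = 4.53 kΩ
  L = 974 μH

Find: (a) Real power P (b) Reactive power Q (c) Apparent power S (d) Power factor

Step 1 — Angular frequency: ω = 2π·f = 2π·4290 = 2.695e+04 rad/s.
Step 2 — Component impedances:
  R: Z = R = 4530 Ω
  L: Z = jωL = j·2.695e+04·0.000974 = 0 + j26.25 Ω
Step 3 — Series combination: Z_total = R + L = 4530 + j26.25 Ω = 4530∠0.3° Ω.
Step 4 — Source phasor: V = 17.9∠86.0° V = 1.249 + j17.86 V.
Step 5 — Current: I = V / Z = 0.0002985 + j0.00394 A = 0.003951∠85.7° A.
Step 6 — Complex power: S = V·I* = 0.07073 + j0.0004099 VA.
Step 7 — Real power: P = Re(S) = 0.07073 W.
Step 8 — Reactive power: Q = Im(S) = 0.0004099 VAR.
Step 9 — Apparent power: |S| = 0.07073 VA.
Step 10 — Power factor: PF = P/|S| = 1 (lagging).

(a) P = 0.07073 W  (b) Q = 0.0004099 VAR  (c) S = 0.07073 VA  (d) PF = 1 (lagging)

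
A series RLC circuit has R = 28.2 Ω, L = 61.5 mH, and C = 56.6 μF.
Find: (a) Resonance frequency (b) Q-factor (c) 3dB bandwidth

Step 1 — Resonance condition Im(Z)=0 gives ω₀ = 1/√(LC).
Step 2 — ω₀ = 1/√(0.0615·5.66e-05) = 536 rad/s.
Step 3 — f₀ = ω₀/(2π) = 85.3 Hz.
Step 4 — Series Q: Q = ω₀L/R = 536·0.0615/28.2 = 1.169.
Step 5 — 3dB bandwidth: Δω = ω₀/Q = 458.5 rad/s; BW = Δω/(2π) = 72.98 Hz.

(a) f₀ = 85.3 Hz  (b) Q = 1.169  (c) BW = 72.98 Hz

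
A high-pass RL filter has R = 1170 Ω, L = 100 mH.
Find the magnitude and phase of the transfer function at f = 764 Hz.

Step 1 — Angular frequency: ω = 2π·764 = 4800 rad/s.
Step 2 — Transfer function: H(jω) = jωL/(R + jωL).
Step 3 — Numerator jωL = j·480; denominator R + jωL = 1170 + j480.
Step 4 — H = 0.1441 + j0.3512.
Step 5 — Magnitude: |H| = 0.3796 (-8.4 dB); phase: φ = 67.7°.

|H| = 0.3796 (-8.4 dB), φ = 67.7°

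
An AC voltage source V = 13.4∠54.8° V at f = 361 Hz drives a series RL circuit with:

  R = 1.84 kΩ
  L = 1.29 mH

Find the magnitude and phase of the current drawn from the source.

Step 1 — Angular frequency: ω = 2π·f = 2π·361 = 2268 rad/s.
Step 2 — Component impedances:
  R: Z = R = 1840 Ω
  L: Z = jωL = j·2268·0.00129 = 0 + j2.926 Ω
Step 3 — Series combination: Z_total = R + L = 1840 + j2.926 Ω = 1840∠0.1° Ω.
Step 4 — Source phasor: V = 13.4∠54.8° V = 7.724 + j10.95 V.
Step 5 — Ohm's law: I = V / Z_total = (7.724 + j10.95) / (1840 + j2.926) = 0.004207 + j0.005944 A.
Step 6 — Convert to polar: |I| = 0.007283 A, ∠I = 54.7°.

I = 0.007283∠54.7° A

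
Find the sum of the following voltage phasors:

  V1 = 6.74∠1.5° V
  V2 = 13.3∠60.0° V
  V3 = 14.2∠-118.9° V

Step 1 — Convert each phasor to rectangular form:
  V1 = 6.74·(cos(1.5°) + j·sin(1.5°)) = 6.738 + j0.1764 V
  V2 = 13.3·(cos(60.0°) + j·sin(60.0°)) = 6.65 + j11.52 V
  V3 = 14.2·(cos(-118.9°) + j·sin(-118.9°)) = -6.863 - j12.43 V
Step 2 — Sum components: V_total = 6.525 - j0.737 V.
Step 3 — Convert to polar: |V_total| = 6.567 V, ∠V_total = -6.4°.

V_total = 6.567∠-6.4° V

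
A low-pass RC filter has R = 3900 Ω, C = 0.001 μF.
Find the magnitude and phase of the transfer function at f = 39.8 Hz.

Step 1 — Angular frequency: ω = 2π·39.8 = 250.1 rad/s.
Step 2 — Transfer function: H(jω) = 1/(1 + jωRC).
Step 3 — Denominator: 1 + jωRC = 1 + j·250.1·3900·1e-09 = 1 + j0.0009753.
Step 4 — H = 1 - j0.0009753.
Step 5 — Magnitude: |H| = 1 (-0.0 dB); phase: φ = -0.1°.

|H| = 1 (-0.0 dB), φ = -0.1°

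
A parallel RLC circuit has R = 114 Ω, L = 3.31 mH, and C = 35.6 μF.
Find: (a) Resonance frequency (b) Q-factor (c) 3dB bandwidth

Step 1 — Resonance: ω₀ = 1/√(LC) = 1/√(0.00331·3.56e-05) = 2913 rad/s.
Step 2 — f₀ = ω₀/(2π) = 463.6 Hz.
Step 3 — Parallel Q: Q = R/(ω₀L) = 114/(2913·0.00331) = 11.82.
Step 4 — Bandwidth: Δω = ω₀/Q = 246.4 rad/s; BW = Δω/(2π) = 39.22 Hz.

(a) f₀ = 463.6 Hz  (b) Q = 11.82  (c) BW = 39.22 Hz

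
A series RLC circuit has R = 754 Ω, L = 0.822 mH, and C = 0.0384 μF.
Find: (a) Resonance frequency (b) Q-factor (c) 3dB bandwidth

Step 1 — Resonance: ω₀ = 1/√(LC) = 1/√(0.000822·3.84e-08) = 1.78e+05 rad/s.
Step 2 — f₀ = ω₀/(2π) = 2.833e+04 Hz.
Step 3 — Series Q: Q = ω₀L/R = 1.78e+05·0.000822/754 = 0.194.
Step 4 — Bandwidth: Δω = ω₀/Q = 9.173e+05 rad/s; BW = Δω/(2π) = 1.46e+05 Hz.

(a) f₀ = 2.833e+04 Hz  (b) Q = 0.194  (c) BW = 1.46e+05 Hz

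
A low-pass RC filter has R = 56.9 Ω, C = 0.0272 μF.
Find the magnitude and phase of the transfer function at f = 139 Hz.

Step 1 — Angular frequency: ω = 2π·139 = 873.4 rad/s.
Step 2 — Transfer function: H(jω) = 1/(1 + jωRC).
Step 3 — Denominator: 1 + jωRC = 1 + j·873.4·56.9·2.72e-08 = 1 + j0.001352.
Step 4 — H = 1 - j0.001352.
Step 5 — Magnitude: |H| = 1 (-0.0 dB); phase: φ = -0.1°.

|H| = 1 (-0.0 dB), φ = -0.1°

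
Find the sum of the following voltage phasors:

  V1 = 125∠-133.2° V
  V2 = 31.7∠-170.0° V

Step 1 — Convert each phasor to rectangular form:
  V1 = 125·(cos(-133.2°) + j·sin(-133.2°)) = -85.57 - j91.12 V
  V2 = 31.7·(cos(-170.0°) + j·sin(-170.0°)) = -31.22 - j5.505 V
Step 2 — Sum components: V_total = -116.8 - j96.63 V.
Step 3 — Convert to polar: |V_total| = 151.6 V, ∠V_total = -140.4°.

V_total = 151.6∠-140.4° V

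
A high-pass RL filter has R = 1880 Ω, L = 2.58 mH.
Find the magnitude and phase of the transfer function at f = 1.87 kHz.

Step 1 — Angular frequency: ω = 2π·1870 = 1.175e+04 rad/s.
Step 2 — Transfer function: H(jω) = jωL/(R + jωL).
Step 3 — Numerator jωL = j·30.31; denominator R + jωL = 1880 + j30.31.
Step 4 — H = 0.0002599 + j0.01612.
Step 5 — Magnitude: |H| = 0.01612 (-35.9 dB); phase: φ = 89.1°.

|H| = 0.01612 (-35.9 dB), φ = 89.1°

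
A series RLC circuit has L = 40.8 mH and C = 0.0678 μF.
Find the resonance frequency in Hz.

Step 1 — Resonance condition Im(Z)=0 gives ω₀ = 1/√(LC).
Step 2 — ω₀ = 1/√(0.0408·6.78e-08) = 1.901e+04 rad/s.
Step 3 — f₀ = ω₀/(2π) = 3026 Hz.

f₀ = 3026 Hz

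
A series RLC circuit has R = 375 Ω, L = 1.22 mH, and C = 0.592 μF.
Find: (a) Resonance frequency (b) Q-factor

Step 1 — Resonance condition Im(Z)=0 gives ω₀ = 1/√(LC).
Step 2 — ω₀ = 1/√(0.00122·5.92e-07) = 3.721e+04 rad/s.
Step 3 — f₀ = ω₀/(2π) = 5922 Hz.
Step 4 — Series Q: Q = ω₀L/R = 3.721e+04·0.00122/375 = 0.1211.

(a) f₀ = 5922 Hz  (b) Q = 0.1211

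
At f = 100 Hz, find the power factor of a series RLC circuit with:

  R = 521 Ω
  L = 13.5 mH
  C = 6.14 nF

Step 1 — Angular frequency: ω = 2π·f = 2π·100 = 628.3 rad/s.
Step 2 — Component impedances:
  R: Z = R = 521 Ω
  L: Z = jωL = j·628.3·0.0135 = 0 + j8.482 Ω
  C: Z = 1/(jωC) = -j/(ω·C) = 0 - j2.592e+05 Ω
Step 3 — Series combination: Z_total = R + L + C = 521 - j2.592e+05 Ω = 2.592e+05∠-89.9° Ω.
Step 4 — Power factor: PF = cos(φ) = Re(Z)/|Z| = 521/2.592e+05 = 0.00201.
Step 5 — Type: Im(Z) = -2.592e+05 ⇒ leading (phase φ = -89.9°).

PF = 0.00201 (leading, φ = -89.9°)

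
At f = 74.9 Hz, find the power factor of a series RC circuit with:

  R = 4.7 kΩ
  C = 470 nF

Step 1 — Angular frequency: ω = 2π·f = 2π·74.9 = 470.6 rad/s.
Step 2 — Component impedances:
  R: Z = R = 4700 Ω
  C: Z = 1/(jωC) = -j/(ω·C) = 0 - j4521 Ω
Step 3 — Series combination: Z_total = R + C = 4700 - j4521 Ω = 6522∠-43.9° Ω.
Step 4 — Power factor: PF = cos(φ) = Re(Z)/|Z| = 4700/6521.5 = 0.7207.
Step 5 — Type: Im(Z) = -4521 ⇒ leading (phase φ = -43.9°).

PF = 0.7207 (leading, φ = -43.9°)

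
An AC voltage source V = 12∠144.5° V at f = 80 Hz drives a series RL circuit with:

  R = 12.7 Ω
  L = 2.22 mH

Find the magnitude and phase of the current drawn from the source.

Step 1 — Angular frequency: ω = 2π·f = 2π·80 = 502.7 rad/s.
Step 2 — Component impedances:
  R: Z = R = 12.7 Ω
  L: Z = jωL = j·502.7·0.00222 = 0 + j1.116 Ω
Step 3 — Series combination: Z_total = R + L = 12.7 + j1.116 Ω = 12.75∠5.0° Ω.
Step 4 — Source phasor: V = 12∠144.5° V = -9.769 + j6.968 V.
Step 5 — Ohm's law: I = V / Z_total = (-9.769 + j6.968) / (12.7 + j1.116) = -0.7155 + j0.6116 A.
Step 6 — Convert to polar: |I| = 0.9413 A, ∠I = 139.5°.

I = 0.9413∠139.5° A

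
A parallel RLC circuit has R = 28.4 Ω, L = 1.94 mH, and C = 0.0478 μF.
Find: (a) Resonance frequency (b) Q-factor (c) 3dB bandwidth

Step 1 — Resonance: ω₀ = 1/√(LC) = 1/√(0.00194·4.78e-08) = 1.038e+05 rad/s.
Step 2 — f₀ = ω₀/(2π) = 1.653e+04 Hz.
Step 3 — Parallel Q: Q = R/(ω₀L) = 28.4/(1.038e+05·0.00194) = 0.141.
Step 4 — Bandwidth: Δω = ω₀/Q = 7.366e+05 rad/s; BW = Δω/(2π) = 1.172e+05 Hz.

(a) f₀ = 1.653e+04 Hz  (b) Q = 0.141  (c) BW = 1.172e+05 Hz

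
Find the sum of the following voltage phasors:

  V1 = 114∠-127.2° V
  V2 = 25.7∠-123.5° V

Step 1 — Convert each phasor to rectangular form:
  V1 = 114·(cos(-127.2°) + j·sin(-127.2°)) = -68.92 - j90.8 V
  V2 = 25.7·(cos(-123.5°) + j·sin(-123.5°)) = -14.18 - j21.43 V
Step 2 — Sum components: V_total = -83.11 - j112.2 V.
Step 3 — Convert to polar: |V_total| = 139.7 V, ∠V_total = -126.5°.

V_total = 139.7∠-126.5° V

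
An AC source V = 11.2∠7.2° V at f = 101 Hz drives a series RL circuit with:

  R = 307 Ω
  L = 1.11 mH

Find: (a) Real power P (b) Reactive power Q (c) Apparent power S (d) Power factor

Step 1 — Angular frequency: ω = 2π·f = 2π·101 = 634.6 rad/s.
Step 2 — Component impedances:
  R: Z = R = 307 Ω
  L: Z = jωL = j·634.6·0.00111 = 0 + j0.7044 Ω
Step 3 — Series combination: Z_total = R + L = 307 + j0.7044 Ω = 307∠0.1° Ω.
Step 4 — Source phasor: V = 11.2∠7.2° V = 11.11 + j1.404 V.
Step 5 — Current: I = V / Z = 0.0362 + j0.004489 A = 0.03648∠7.1° A.
Step 6 — Complex power: S = V·I* = 0.4086 + j0.0009375 VA.
Step 7 — Real power: P = Re(S) = 0.4086 W.
Step 8 — Reactive power: Q = Im(S) = 0.0009375 VAR.
Step 9 — Apparent power: |S| = 0.4086 VA.
Step 10 — Power factor: PF = P/|S| = 1 (lagging).

(a) P = 0.4086 W  (b) Q = 0.0009375 VAR  (c) S = 0.4086 VA  (d) PF = 1 (lagging)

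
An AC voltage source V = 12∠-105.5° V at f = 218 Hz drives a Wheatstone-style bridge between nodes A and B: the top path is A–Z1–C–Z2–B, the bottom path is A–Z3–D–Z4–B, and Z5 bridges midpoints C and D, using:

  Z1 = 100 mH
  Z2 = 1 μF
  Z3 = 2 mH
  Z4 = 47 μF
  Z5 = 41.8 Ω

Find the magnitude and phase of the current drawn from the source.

Step 1 — Angular frequency: ω = 2π·f = 2π·218 = 1370 rad/s.
Step 2 — Component impedances:
  Z1: Z = jωL = j·1370·0.1 = 0 + j137 Ω
  Z2: Z = 1/(jωC) = -j/(ω·C) = 0 - j730.1 Ω
  Z3: Z = jωL = j·1370·0.002 = 0 + j2.739 Ω
  Z4: Z = 1/(jωC) = -j/(ω·C) = 0 - j15.53 Ω
  Z5: Z = R = 41.8 Ω
Step 3 — Bridge requires nodal analysis (the Z5 bridge couples midpoints C and D, so the two paths cannot be reduced to a simple series/parallel combination). Setting node B to ground and injecting 1 A at node A, the 3-node admittance system at A, C, D solves to V_A = Z_AB = 5.927e-05 - j12.52 Ω = 12.52∠-90.0° Ω.
Step 4 — Source phasor: V = 12∠-105.5° V = -3.207 - j11.56 V.
Step 5 — Ohm's law: I = V / Z_total = (-3.207 - j11.56) / (5.927e-05 - j12.52) = 0.9233 - j0.2561 A.
Step 6 — Convert to polar: |I| = 0.9582 A, ∠I = -15.5°.

I = 0.9582∠-15.5° A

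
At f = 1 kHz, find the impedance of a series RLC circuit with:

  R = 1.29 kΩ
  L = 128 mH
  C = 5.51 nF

Step 1 — Angular frequency: ω = 2π·f = 2π·1000 = 6283 rad/s.
Step 2 — Component impedances:
  R: Z = R = 1290 Ω
  L: Z = jωL = j·6283·0.128 = 0 + j804.2 Ω
  C: Z = 1/(jωC) = -j/(ω·C) = 0 - j2.888e+04 Ω
Step 3 — Series combination: Z_total = R + L + C = 1290 - j2.808e+04 Ω = 2.811e+04∠-87.4° Ω.

Z = 1290 - j2.808e+04 Ω = 2.811e+04∠-87.4° Ω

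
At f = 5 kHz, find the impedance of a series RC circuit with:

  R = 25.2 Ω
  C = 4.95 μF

Step 1 — Angular frequency: ω = 2π·f = 2π·5000 = 3.142e+04 rad/s.
Step 2 — Component impedances:
  R: Z = R = 25.2 Ω
  C: Z = 1/(jωC) = -j/(ω·C) = 0 - j6.431 Ω
Step 3 — Series combination: Z_total = R + C = 25.2 - j6.431 Ω = 26.01∠-14.3° Ω.

Z = 25.2 - j6.431 Ω = 26.01∠-14.3° Ω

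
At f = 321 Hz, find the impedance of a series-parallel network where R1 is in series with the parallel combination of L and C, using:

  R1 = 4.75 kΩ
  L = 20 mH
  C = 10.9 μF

Step 1 — Angular frequency: ω = 2π·f = 2π·321 = 2017 rad/s.
Step 2 — Component impedances:
  R1: Z = R = 4750 Ω
  L: Z = jωL = j·2017·0.02 = 0 + j40.34 Ω
  C: Z = 1/(jωC) = -j/(ω·C) = 0 - j45.49 Ω
Step 3 — Parallel branch: L || C = 1/(1/L + 1/C) = 0 + j356.3 Ω.
Step 4 — Series with R1: Z_total = R1 + (L || C) = 4750 + j356.3 Ω = 4763∠4.3° Ω.

Z = 4750 + j356.3 Ω = 4763∠4.3° Ω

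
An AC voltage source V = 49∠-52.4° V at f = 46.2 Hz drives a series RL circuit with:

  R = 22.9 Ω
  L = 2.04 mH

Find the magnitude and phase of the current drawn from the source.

Step 1 — Angular frequency: ω = 2π·f = 2π·46.2 = 290.3 rad/s.
Step 2 — Component impedances:
  R: Z = R = 22.9 Ω
  L: Z = jωL = j·290.3·0.00204 = 0 + j0.5922 Ω
Step 3 — Series combination: Z_total = R + L = 22.9 + j0.5922 Ω = 22.91∠1.5° Ω.
Step 4 — Source phasor: V = 49∠-52.4° V = 29.9 - j38.82 V.
Step 5 — Ohm's law: I = V / Z_total = (29.9 - j38.82) / (22.9 + j0.5922) = 1.261 - j1.728 A.
Step 6 — Convert to polar: |I| = 2.139 A, ∠I = -53.9°.

I = 2.139∠-53.9° A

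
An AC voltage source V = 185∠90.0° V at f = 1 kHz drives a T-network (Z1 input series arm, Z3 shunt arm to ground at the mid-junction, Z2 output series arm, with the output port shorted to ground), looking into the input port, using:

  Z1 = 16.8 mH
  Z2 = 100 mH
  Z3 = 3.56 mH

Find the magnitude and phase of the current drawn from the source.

Step 1 — Angular frequency: ω = 2π·f = 2π·1000 = 6283 rad/s.
Step 2 — Component impedances:
  Z1: Z = jωL = j·6283·0.0168 = 0 + j105.6 Ω
  Z2: Z = jωL = j·6283·0.1 = 0 + j628.3 Ω
  Z3: Z = jωL = j·6283·0.00356 = 0 + j22.37 Ω
Step 3 — With the output port shorted to ground, the output series arm Z2 runs from the junction to ground; the shunt arm Z3 also runs from the junction to ground. They appear in parallel: Z3 || Z2 = 0 + j21.6 Ω.
Step 4 — Series with input arm Z1: Z_in = Z1 + (Z3 || Z2) = 0 + j127.2 Ω = 127.2∠90.0° Ω.
Step 5 — Source phasor: V = 185∠90.0° V = 0 + j185 V.
Step 6 — Ohm's law: I = V / Z_total = (0 + j185) / (0 + j127.2) = 1.455 A.
Step 7 — Convert to polar: |I| = 1.455 A, ∠I = -0.0°.

I = 1.455∠-0.0° A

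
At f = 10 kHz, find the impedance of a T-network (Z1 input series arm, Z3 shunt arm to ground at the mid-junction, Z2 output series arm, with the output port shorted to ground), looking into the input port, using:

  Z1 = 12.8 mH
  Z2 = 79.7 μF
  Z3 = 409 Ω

Step 1 — Angular frequency: ω = 2π·f = 2π·1e+04 = 6.283e+04 rad/s.
Step 2 — Component impedances:
  Z1: Z = jωL = j·6.283e+04·0.0128 = 0 + j804.2 Ω
  Z2: Z = 1/(jωC) = -j/(ω·C) = 0 - j0.1997 Ω
  Z3: Z = R = 409 Ω
Step 3 — With the output port shorted to ground, the output series arm Z2 runs from the junction to ground; the shunt arm Z3 also runs from the junction to ground. They appear in parallel: Z3 || Z2 = 9.75e-05 - j0.1997 Ω.
Step 4 — Series with input arm Z1: Z_in = Z1 + (Z3 || Z2) = 9.75e-05 + j804 Ω = 804∠90.0° Ω.

Z = 9.75e-05 + j804 Ω = 804∠90.0° Ω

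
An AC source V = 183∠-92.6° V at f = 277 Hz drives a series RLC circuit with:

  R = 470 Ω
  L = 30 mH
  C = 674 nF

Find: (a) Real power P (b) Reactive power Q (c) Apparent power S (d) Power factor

Step 1 — Angular frequency: ω = 2π·f = 2π·277 = 1740 rad/s.
Step 2 — Component impedances:
  R: Z = R = 470 Ω
  L: Z = jωL = j·1740·0.03 = 0 + j52.21 Ω
  C: Z = 1/(jωC) = -j/(ω·C) = 0 - j852.5 Ω
Step 3 — Series combination: Z_total = R + L + C = 470 - j800.3 Ω = 928.1∠-59.6° Ω.
Step 4 — Source phasor: V = 183∠-92.6° V = -8.301 - j182.8 V.
Step 5 — Current: I = V / Z = 0.1653 - j0.1075 A = 0.1972∠-33.0° A.
Step 6 — Complex power: S = V·I* = 18.27 - j31.12 VA.
Step 7 — Real power: P = Re(S) = 18.27 W.
Step 8 — Reactive power: Q = Im(S) = -31.12 VAR.
Step 9 — Apparent power: |S| = 36.08 VA.
Step 10 — Power factor: PF = P/|S| = 0.5064 (leading).

(a) P = 18.27 W  (b) Q = -31.12 VAR  (c) S = 36.08 VA  (d) PF = 0.5064 (leading)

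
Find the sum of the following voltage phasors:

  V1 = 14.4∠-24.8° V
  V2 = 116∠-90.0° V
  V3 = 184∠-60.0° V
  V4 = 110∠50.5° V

Step 1 — Convert each phasor to rectangular form:
  V1 = 14.4·(cos(-24.8°) + j·sin(-24.8°)) = 13.07 - j6.04 V
  V2 = 116·(cos(-90.0°) + j·sin(-90.0°)) = 0 - j116 V
  V3 = 184·(cos(-60.0°) + j·sin(-60.0°)) = 92 - j159.3 V
  V4 = 110·(cos(50.5°) + j·sin(50.5°)) = 69.97 + j84.88 V
Step 2 — Sum components: V_total = 175 - j196.5 V.
Step 3 — Convert to polar: |V_total| = 263.2 V, ∠V_total = -48.3°.

V_total = 263.2∠-48.3° V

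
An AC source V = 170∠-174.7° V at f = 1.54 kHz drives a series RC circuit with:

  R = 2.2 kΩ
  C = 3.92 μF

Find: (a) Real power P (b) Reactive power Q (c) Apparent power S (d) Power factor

Step 1 — Angular frequency: ω = 2π·f = 2π·1540 = 9676 rad/s.
Step 2 — Component impedances:
  R: Z = R = 2200 Ω
  C: Z = 1/(jωC) = -j/(ω·C) = 0 - j26.36 Ω
Step 3 — Series combination: Z_total = R + C = 2200 - j26.36 Ω = 2200∠-0.7° Ω.
Step 4 — Source phasor: V = 170∠-174.7° V = -169.3 - j15.7 V.
Step 5 — Current: I = V / Z = -0.07685 - j0.008059 A = 0.07727∠-174.0° A.
Step 6 — Complex power: S = V·I* = 13.13 - j0.1574 VA.
Step 7 — Real power: P = Re(S) = 13.13 W.
Step 8 — Reactive power: Q = Im(S) = -0.1574 VAR.
Step 9 — Apparent power: |S| = 13.14 VA.
Step 10 — Power factor: PF = P/|S| = 0.9999 (leading).

(a) P = 13.13 W  (b) Q = -0.1574 VAR  (c) S = 13.14 VA  (d) PF = 0.9999 (leading)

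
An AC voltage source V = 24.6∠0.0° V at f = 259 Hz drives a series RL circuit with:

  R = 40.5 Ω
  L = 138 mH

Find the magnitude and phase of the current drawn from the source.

Step 1 — Angular frequency: ω = 2π·f = 2π·259 = 1627 rad/s.
Step 2 — Component impedances:
  R: Z = R = 40.5 Ω
  L: Z = jωL = j·1627·0.138 = 0 + j224.6 Ω
Step 3 — Series combination: Z_total = R + L = 40.5 + j224.6 Ω = 228.2∠79.8° Ω.
Step 4 — Source phasor: V = 24.6∠0.0° V = 24.6 V.
Step 5 — Ohm's law: I = V / Z_total = (24.6) / (40.5 + j224.6) = 0.01913 - j0.1061 A.
Step 6 — Convert to polar: |I| = 0.1078 A, ∠I = -79.8°.

I = 0.1078∠-79.8° A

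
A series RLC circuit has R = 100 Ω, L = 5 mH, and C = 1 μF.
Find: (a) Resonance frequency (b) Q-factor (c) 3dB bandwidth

Step 1 — Resonance condition Im(Z)=0 gives ω₀ = 1/√(LC).
Step 2 — ω₀ = 1/√(0.005·1e-06) = 1.414e+04 rad/s.
Step 3 — f₀ = ω₀/(2π) = 2251 Hz.
Step 4 — Series Q: Q = ω₀L/R = 1.414e+04·0.005/100 = 0.7071.
Step 5 — 3dB bandwidth: Δω = ω₀/Q = 2e+04 rad/s; BW = Δω/(2π) = 3183 Hz.

(a) f₀ = 2251 Hz  (b) Q = 0.7071  (c) BW = 3183 Hz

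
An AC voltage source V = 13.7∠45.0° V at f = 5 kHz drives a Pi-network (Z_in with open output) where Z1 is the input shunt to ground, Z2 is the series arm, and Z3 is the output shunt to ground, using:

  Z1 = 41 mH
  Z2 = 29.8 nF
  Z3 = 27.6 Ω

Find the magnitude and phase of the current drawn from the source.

Step 1 — Angular frequency: ω = 2π·f = 2π·5000 = 3.142e+04 rad/s.
Step 2 — Component impedances:
  Z1: Z = jωL = j·3.142e+04·0.041 = 0 + j1288 Ω
  Z2: Z = 1/(jωC) = -j/(ω·C) = 0 - j1068 Ω
  Z3: Z = R = 27.6 Ω
Step 3 — With open output, the series arm Z2 and the output shunt Z3 appear in series to ground: Z2 + Z3 = 27.6 - j1068 Ω.
Step 4 — Parallel with input shunt Z1: Z_in = Z1 || (Z2 + Z3) = 932.3 - j6140 Ω = 6210∠-81.4° Ω.
Step 5 — Source phasor: V = 13.7∠45.0° V = 9.687 + j9.687 V.
Step 6 — Ohm's law: I = V / Z_total = (9.687 + j9.687) / (932.3 - j6140) = -0.001308 + j0.001776 A.
Step 7 — Convert to polar: |I| = 0.002206 A, ∠I = 126.4°.

I = 0.002206∠126.4° A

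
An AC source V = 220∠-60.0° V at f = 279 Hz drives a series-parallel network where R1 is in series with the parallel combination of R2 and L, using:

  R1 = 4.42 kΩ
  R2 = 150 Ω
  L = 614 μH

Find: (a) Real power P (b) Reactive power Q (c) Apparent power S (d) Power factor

Step 1 — Angular frequency: ω = 2π·f = 2π·279 = 1753 rad/s.
Step 2 — Component impedances:
  R1: Z = R = 4420 Ω
  R2: Z = R = 150 Ω
  L: Z = jωL = j·1753·0.000614 = 0 + j1.076 Ω
Step 3 — Parallel branch: R2 || L = 1/(1/R2 + 1/L) = 0.007723 + j1.076 Ω.
Step 4 — Series with R1: Z_total = R1 + (R2 || L) = 4420 + j1.076 Ω = 4420∠0.0° Ω.
Step 5 — Source phasor: V = 220∠-60.0° V = 110 - j190.5 V.
Step 6 — Current: I = V / Z = 0.02488 - j0.04311 A = 0.04977∠-60.0° A.
Step 7 — Complex power: S = V·I* = 10.95 + j0.002666 VA.
Step 8 — Real power: P = Re(S) = 10.95 W.
Step 9 — Reactive power: Q = Im(S) = 0.002666 VAR.
Step 10 — Apparent power: |S| = 10.95 VA.
Step 11 — Power factor: PF = P/|S| = 1 (lagging).

(a) P = 10.95 W  (b) Q = 0.002666 VAR  (c) S = 10.95 VA  (d) PF = 1 (lagging)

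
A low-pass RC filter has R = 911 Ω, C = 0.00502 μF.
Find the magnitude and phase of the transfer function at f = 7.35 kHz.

Step 1 — Angular frequency: ω = 2π·7350 = 4.618e+04 rad/s.
Step 2 — Transfer function: H(jω) = 1/(1 + jωRC).
Step 3 — Denominator: 1 + jωRC = 1 + j·4.618e+04·911·5.02e-09 = 1 + j0.2112.
Step 4 — H = 0.9573 - j0.2022.
Step 5 — Magnitude: |H| = 0.9784 (-0.2 dB); phase: φ = -11.9°.

|H| = 0.9784 (-0.2 dB), φ = -11.9°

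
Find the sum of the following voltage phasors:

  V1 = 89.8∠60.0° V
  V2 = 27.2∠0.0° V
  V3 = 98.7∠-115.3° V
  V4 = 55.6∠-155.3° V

Step 1 — Convert each phasor to rectangular form:
  V1 = 89.8·(cos(60.0°) + j·sin(60.0°)) = 44.9 + j77.77 V
  V2 = 27.2·(cos(0.0°) + j·sin(0.0°)) = 27.2 V
  V3 = 98.7·(cos(-115.3°) + j·sin(-115.3°)) = -42.18 - j89.23 V
  V4 = 55.6·(cos(-155.3°) + j·sin(-155.3°)) = -50.51 - j23.23 V
Step 2 — Sum components: V_total = -20.59 - j34.7 V.
Step 3 — Convert to polar: |V_total| = 40.35 V, ∠V_total = -120.7°.

V_total = 40.35∠-120.7° V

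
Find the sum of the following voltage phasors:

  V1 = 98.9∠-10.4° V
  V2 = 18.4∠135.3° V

Step 1 — Convert each phasor to rectangular form:
  V1 = 98.9·(cos(-10.4°) + j·sin(-10.4°)) = 97.28 - j17.85 V
  V2 = 18.4·(cos(135.3°) + j·sin(135.3°)) = -13.08 + j12.94 V
Step 2 — Sum components: V_total = 84.2 - j4.911 V.
Step 3 — Convert to polar: |V_total| = 84.34 V, ∠V_total = -3.3°.

V_total = 84.34∠-3.3° V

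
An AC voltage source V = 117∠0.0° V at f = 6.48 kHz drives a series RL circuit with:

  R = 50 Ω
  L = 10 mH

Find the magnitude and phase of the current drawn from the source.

Step 1 — Angular frequency: ω = 2π·f = 2π·6480 = 4.072e+04 rad/s.
Step 2 — Component impedances:
  R: Z = R = 50 Ω
  L: Z = jωL = j·4.072e+04·0.01 = 0 + j407.2 Ω
Step 3 — Series combination: Z_total = R + L = 50 + j407.2 Ω = 410.2∠83.0° Ω.
Step 4 — Source phasor: V = 117∠0.0° V = 117 V.
Step 5 — Ohm's law: I = V / Z_total = (117) / (50 + j407.2) = 0.03477 - j0.2831 A.
Step 6 — Convert to polar: |I| = 0.2852 A, ∠I = -83.0°.

I = 0.2852∠-83.0° A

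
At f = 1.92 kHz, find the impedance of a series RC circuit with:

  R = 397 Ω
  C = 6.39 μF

Step 1 — Angular frequency: ω = 2π·f = 2π·1920 = 1.206e+04 rad/s.
Step 2 — Component impedances:
  R: Z = R = 397 Ω
  C: Z = 1/(jωC) = -j/(ω·C) = 0 - j12.97 Ω
Step 3 — Series combination: Z_total = R + C = 397 - j12.97 Ω = 397.2∠-1.9° Ω.

Z = 397 - j12.97 Ω = 397.2∠-1.9° Ω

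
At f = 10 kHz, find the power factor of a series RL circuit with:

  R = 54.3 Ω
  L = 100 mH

Step 1 — Angular frequency: ω = 2π·f = 2π·1e+04 = 6.283e+04 rad/s.
Step 2 — Component impedances:
  R: Z = R = 54.3 Ω
  L: Z = jωL = j·6.283e+04·0.1 = 0 + j6283 Ω
Step 3 — Series combination: Z_total = R + L = 54.3 + j6283 Ω = 6283∠89.5° Ω.
Step 4 — Power factor: PF = cos(φ) = Re(Z)/|Z| = 54.3/6283 = 0.008642.
Step 5 — Type: Im(Z) = 6283 ⇒ lagging (phase φ = 89.5°).

PF = 0.008642 (lagging, φ = 89.5°)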